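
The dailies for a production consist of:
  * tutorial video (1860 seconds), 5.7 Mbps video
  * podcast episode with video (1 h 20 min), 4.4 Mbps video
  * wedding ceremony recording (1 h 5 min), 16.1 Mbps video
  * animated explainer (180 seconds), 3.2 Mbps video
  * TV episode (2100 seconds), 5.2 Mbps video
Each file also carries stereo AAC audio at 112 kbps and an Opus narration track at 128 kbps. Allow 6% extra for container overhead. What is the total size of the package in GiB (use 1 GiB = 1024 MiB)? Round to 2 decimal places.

Audio total: 112 + 128 = 240 kbps = 0.240 Mbps.
tutorial video: 5.940 Mbps × 1860 s × 1.06 = 11711.3 Mb
podcast episode with video: 4.640 Mbps × 4800 s × 1.06 = 23608.3 Mb
wedding ceremony recording: 16.340 Mbps × 3900 s × 1.06 = 67549.6 Mb
animated explainer: 3.440 Mbps × 180 s × 1.06 = 656.4 Mb
TV episode: 5.440 Mbps × 2100 s × 1.06 = 12109.4 Mb
Total: 115635.0 Mb = 14454.4 MB.
= 13.46 GiB.

13.46 GiB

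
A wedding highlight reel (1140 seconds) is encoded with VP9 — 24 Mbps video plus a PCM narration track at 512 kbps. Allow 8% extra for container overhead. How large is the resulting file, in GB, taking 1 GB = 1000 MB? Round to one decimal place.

Audio: 512 kbps = 0.512 Mbps.
Total bitrate: 24 + 0.512 = 24.512 Mbps.
Stream data: 24.512 Mbps × 1140 s = 27943.7 Mb.
With 8% container overhead: ×1.08.
30,179 Mb ÷ 8 = 3,772 MB → 3.772 GB.

3.8 GB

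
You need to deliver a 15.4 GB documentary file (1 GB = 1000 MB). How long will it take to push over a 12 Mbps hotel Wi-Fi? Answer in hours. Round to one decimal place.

File: 15.4 GB = 123200.0 Mb.
At 12 Mbps: 123200.0 / 12 = 10266.7 s ≈ 2.85 hours.

2.9 hours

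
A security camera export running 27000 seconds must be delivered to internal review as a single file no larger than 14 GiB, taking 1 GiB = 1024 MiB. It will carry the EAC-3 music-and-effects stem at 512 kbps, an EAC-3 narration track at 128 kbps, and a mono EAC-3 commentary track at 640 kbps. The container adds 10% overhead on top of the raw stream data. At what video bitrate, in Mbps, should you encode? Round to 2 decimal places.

2.77 Mbps

Budget: 14 GiB = 120259.1 Mb.
Stream payload after overhead: 120259.1 / 1.10 = 109326.4 Mb.
Total bitrate budget: 109326.4 Mb / 27000 s = 4.049 Mbps.
Audio total: 512 + 128 + 640 = 1280 kbps = 1.280 Mbps.
Video: 4.049 − 1.280 = 2.769 Mbps.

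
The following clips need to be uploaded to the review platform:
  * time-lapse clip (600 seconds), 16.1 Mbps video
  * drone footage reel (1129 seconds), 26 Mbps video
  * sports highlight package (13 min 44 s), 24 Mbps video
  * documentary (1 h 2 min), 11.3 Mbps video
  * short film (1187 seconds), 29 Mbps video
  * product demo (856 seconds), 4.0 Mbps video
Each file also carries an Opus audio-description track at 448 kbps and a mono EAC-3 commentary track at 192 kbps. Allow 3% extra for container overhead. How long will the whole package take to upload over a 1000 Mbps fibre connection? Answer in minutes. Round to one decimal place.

2.5 minutes

Audio total: 448 + 192 = 640 kbps = 0.640 Mbps.
time-lapse clip: 16.740 Mbps × 600 s × 1.03 = 10345.3 Mb
drone footage reel: 26.640 Mbps × 1129 s × 1.03 = 30978.9 Mb
sports highlight package: 24.640 Mbps × 824 s × 1.03 = 20912.5 Mb
documentary: 11.940 Mbps × 3720 s × 1.03 = 45749.3 Mb
short film: 29.640 Mbps × 1187 s × 1.03 = 36238.2 Mb
product demo: 4.640 Mbps × 856 s × 1.03 = 4091.0 Mb
Total: 148315.1 Mb = 18539.4 MB.
At 1000 Mbps: 148315.1 / 1000 = 148 s ≈ 2.47 minutes.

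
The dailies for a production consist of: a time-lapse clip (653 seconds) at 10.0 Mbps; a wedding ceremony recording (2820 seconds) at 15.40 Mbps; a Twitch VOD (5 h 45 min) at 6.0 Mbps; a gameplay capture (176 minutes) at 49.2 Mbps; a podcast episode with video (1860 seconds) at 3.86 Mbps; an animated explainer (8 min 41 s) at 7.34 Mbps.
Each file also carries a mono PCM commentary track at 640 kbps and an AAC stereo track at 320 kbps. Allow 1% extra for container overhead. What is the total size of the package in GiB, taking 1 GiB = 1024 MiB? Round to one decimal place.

87.0 GiB

Audio total: 640 + 320 = 960 kbps = 0.960 Mbps.
time-lapse clip: 10.960 Mbps × 653 s × 1.01 = 7228.4 Mb
wedding ceremony recording: 16.360 Mbps × 2820 s × 1.01 = 46596.6 Mb
Twitch VOD: 6.960 Mbps × 20700 s × 1.01 = 145512.7 Mb
gameplay capture: 50.160 Mbps × 10560 s × 1.01 = 534986.5 Mb
podcast episode with video: 4.820 Mbps × 1860 s × 1.01 = 9054.9 Mb
animated explainer: 8.300 Mbps × 521 s × 1.01 = 4367.5 Mb
Total: 747746.6 Mb = 93468.3 MB.
= 87.05 GiB.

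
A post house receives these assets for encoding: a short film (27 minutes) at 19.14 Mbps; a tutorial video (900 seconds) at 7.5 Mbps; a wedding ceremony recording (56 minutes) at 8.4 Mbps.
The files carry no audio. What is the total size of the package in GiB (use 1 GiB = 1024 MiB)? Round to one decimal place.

7.7 GiB

short film: 19.140 Mbps × 1620 s = 31006.8 Mb
tutorial video: 7.500 Mbps × 900 s = 6750.0 Mb
wedding ceremony recording: 8.400 Mbps × 3360 s = 28224.0 Mb
Total: 65980.8 Mb = 8247.6 MB.
= 7.681 GiB.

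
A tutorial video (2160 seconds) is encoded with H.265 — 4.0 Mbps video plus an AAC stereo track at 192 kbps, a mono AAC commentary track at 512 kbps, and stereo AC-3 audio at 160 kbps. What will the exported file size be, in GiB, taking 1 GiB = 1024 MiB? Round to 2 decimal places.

Audio total: 192 + 512 + 160 = 864 kbps = 0.864 Mbps.
Total bitrate: 4.0 + 0.864 = 4.864 Mbps.
Stream data: 4.864 Mbps × 2160 s = 10506.2 Mb.
10,506 Mb = 1,313,280,000 bytes ÷ 1,073,741,824 = 1.223 GiB.

1.22 GiB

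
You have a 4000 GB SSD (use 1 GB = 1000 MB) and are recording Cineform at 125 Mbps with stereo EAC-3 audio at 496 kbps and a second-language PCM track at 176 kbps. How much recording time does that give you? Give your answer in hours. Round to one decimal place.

Audio total: 496 + 176 = 672 kbps = 0.672 Mbps.
Total bitrate: 125 + 0.672 = 125.672 Mbps.
Capacity: 4000 GB = 32,000,000 Mb.
Recording time: 32,000,000 / 125.672 = 254,631 s ≈ 70.7 hours.

70.7 hours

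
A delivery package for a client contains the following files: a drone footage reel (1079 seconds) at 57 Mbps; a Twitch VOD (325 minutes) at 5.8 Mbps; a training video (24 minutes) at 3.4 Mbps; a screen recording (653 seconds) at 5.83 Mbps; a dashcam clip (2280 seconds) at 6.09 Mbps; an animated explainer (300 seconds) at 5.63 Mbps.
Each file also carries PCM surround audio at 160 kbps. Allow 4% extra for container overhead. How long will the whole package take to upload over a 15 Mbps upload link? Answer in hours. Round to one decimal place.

Audio: 160 kbps = 0.160 Mbps.
drone footage reel: 57.160 Mbps × 1079 s × 1.04 = 64142.7 Mb
Twitch VOD: 5.960 Mbps × 19500 s × 1.04 = 120868.8 Mb
training video: 3.560 Mbps × 1440 s × 1.04 = 5331.5 Mb
screen recording: 5.990 Mbps × 653 s × 1.04 = 4067.9 Mb
dashcam clip: 6.250 Mbps × 2280 s × 1.04 = 14820.0 Mb
animated explainer: 5.790 Mbps × 300 s × 1.04 = 1806.5 Mb
Total: 211037.3 Mb = 26379.7 MB.
At 15 Mbps: 211037.3 / 15 = 14069 s ≈ 3.91 hours.

3.9 hours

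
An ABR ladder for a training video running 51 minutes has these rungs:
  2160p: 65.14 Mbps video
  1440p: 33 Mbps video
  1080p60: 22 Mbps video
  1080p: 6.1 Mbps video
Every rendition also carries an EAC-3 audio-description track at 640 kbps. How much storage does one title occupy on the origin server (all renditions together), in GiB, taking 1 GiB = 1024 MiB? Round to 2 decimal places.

51 min = 3060 s
Audio: 640 kbps = 0.640 Mbps.
Sum of rendition bitrates: (65.14+0.640) + (33+0.640) + (22+0.640) + (6.1+0.640) = 128.800 Mbps.
× 3060 s = 394,128 Mb = 49,266 MB = 45.88 GiB.

45.88 GiB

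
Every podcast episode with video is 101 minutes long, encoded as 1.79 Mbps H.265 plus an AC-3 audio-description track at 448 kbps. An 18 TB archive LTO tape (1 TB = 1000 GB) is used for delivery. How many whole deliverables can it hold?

10617

101 min = 6060 s
Audio: 448 kbps = 0.448 Mbps.
Total bitrate: 2.238 Mbps.
Per item: 2.238 Mbps × 6060 s = 13,562 Mb = 1,695 MB.
Capacity: 18 TB = 144,000,000 Mb; 10617.68 items → 10617 complete.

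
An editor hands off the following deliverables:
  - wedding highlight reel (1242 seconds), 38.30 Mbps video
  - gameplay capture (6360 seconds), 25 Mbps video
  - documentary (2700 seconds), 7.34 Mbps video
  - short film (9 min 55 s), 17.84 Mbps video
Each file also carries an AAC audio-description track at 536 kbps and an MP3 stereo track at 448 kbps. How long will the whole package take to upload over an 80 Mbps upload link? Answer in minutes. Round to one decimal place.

Audio total: 536 + 448 = 984 kbps = 0.984 Mbps.
wedding highlight reel: 39.284 Mbps × 1242 s = 48790.7 Mb
gameplay capture: 25.984 Mbps × 6360 s = 165258.2 Mb
documentary: 8.324 Mbps × 2700 s = 22474.8 Mb
short film: 18.824 Mbps × 595 s = 11200.3 Mb
Total: 247724.0 Mb = 30965.5 MB.
At 80 Mbps: 247724.0 / 80 = 3097 s ≈ 51.6 minutes.

51.6 minutes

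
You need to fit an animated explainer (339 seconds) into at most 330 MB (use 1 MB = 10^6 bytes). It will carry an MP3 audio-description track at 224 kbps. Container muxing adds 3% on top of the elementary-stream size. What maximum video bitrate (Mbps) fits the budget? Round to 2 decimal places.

Budget: 330 MB = 2640.0 Mb.
Stream payload after overhead: 2640.0 / 1.03 = 2563.1 Mb.
Total bitrate budget: 2563.1 Mb / 339 s = 7.561 Mbps.
Audio: 224 kbps = 0.224 Mbps.
Video: 7.561 − 0.224 = 7.337 Mbps.

7.34 Mbps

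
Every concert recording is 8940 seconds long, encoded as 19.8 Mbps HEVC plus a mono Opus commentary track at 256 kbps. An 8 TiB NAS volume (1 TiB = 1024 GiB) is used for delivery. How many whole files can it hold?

Audio: 256 kbps = 0.256 Mbps.
Total bitrate: 20.056 Mbps.
Per item: 20.056 Mbps × 8940 s = 179,301 Mb = 22,413 MB.
Capacity: 8 TiB = 70,368,744 Mb; 392.46 items → 392 complete.

392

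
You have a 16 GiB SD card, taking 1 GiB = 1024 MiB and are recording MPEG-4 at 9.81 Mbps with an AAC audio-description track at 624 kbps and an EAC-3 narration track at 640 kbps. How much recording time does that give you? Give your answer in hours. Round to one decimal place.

Audio total: 624 + 640 = 1264 kbps = 1.264 Mbps.
Total bitrate: 9.81 + 1.264 = 11.074 Mbps.
Capacity: 16 GiB = 137,439 Mb.
Recording time: 137,439 / 11.074 = 12,411 s ≈ 3.45 hours.

3.4 hours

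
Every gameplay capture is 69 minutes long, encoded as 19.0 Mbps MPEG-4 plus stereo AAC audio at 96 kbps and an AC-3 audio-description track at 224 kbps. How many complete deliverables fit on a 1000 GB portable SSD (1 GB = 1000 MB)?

100

69 min = 4140 s
Audio total: 96 + 224 = 320 kbps = 0.320 Mbps.
Total bitrate: 19.320 Mbps.
Per item: 19.320 Mbps × 4140 s = 79,985 Mb = 9,998 MB.
Capacity: 1000 GB = 8,000,000 Mb; 100.02 items → 100 complete.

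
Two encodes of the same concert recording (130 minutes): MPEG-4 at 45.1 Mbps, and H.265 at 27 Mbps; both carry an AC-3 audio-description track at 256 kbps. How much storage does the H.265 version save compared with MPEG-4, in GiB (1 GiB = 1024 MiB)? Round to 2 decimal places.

130 min = 7800 s
Audio: 256 kbps = 0.256 Mbps.
MPEG-4: 45.356 Mbps × 7800 s = 353776.8 Mb = 41.185 GiB.
H.265: 27.256 Mbps × 7800 s = 212596.8 Mb = 24.750 GiB.
Saving: 41.185 − 24.750 = 16.436 GiB.

16.44 GiB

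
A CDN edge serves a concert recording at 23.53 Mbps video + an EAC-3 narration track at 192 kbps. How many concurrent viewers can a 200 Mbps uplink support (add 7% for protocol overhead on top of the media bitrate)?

Audio: 192 kbps = 0.192 Mbps.
Per-viewer media rate: 23.722 Mbps.
On the wire with 7% overhead: 25.383 Mbps.
200 Mbps = 200.0 Mbps; 200.0 / 25.383 = 7.88 → 7 viewers.

7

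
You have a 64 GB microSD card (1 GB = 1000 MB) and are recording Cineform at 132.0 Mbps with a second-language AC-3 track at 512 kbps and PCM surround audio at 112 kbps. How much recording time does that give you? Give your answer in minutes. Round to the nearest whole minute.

Audio total: 512 + 112 = 624 kbps = 0.624 Mbps.
Total bitrate: 132.0 + 0.624 = 132.624 Mbps.
Capacity: 64 GB = 512,000 Mb.
Recording time: 512,000 / 132.624 = 3,861 s ≈ 64.3 minutes.

64 minutes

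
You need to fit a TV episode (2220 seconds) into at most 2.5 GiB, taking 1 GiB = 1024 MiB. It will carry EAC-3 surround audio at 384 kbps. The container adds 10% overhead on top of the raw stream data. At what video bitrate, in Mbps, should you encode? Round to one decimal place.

Budget: 2.5 GiB = 21474.8 Mb.
Stream payload after overhead: 21474.8 / 1.10 = 19522.6 Mb.
Total bitrate budget: 19522.6 Mb / 2220 s = 8.794 Mbps.
Audio: 384 kbps = 0.384 Mbps.
Video: 8.794 − 0.384 = 8.410 Mbps.

8.4 Mbps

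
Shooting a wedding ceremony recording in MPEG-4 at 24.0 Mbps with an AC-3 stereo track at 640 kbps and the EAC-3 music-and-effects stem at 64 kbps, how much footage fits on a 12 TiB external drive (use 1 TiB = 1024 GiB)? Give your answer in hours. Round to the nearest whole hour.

1187 hours

Audio total: 640 + 64 = 704 kbps = 0.704 Mbps.
Total bitrate: 24.0 + 0.704 = 24.704 Mbps.
Capacity: 12 TiB = 105,553,116 Mb.
Recording time: 105,553,116 / 24.704 = 4,272,714 s ≈ 1,187 hours.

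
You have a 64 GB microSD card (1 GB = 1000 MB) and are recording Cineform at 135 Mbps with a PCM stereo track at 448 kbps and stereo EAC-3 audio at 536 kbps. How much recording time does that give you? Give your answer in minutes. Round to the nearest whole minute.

Audio total: 448 + 536 = 984 kbps = 0.984 Mbps.
Total bitrate: 135 + 0.984 = 135.984 Mbps.
Capacity: 64 GB = 512,000 Mb.
Recording time: 512,000 / 135.984 = 3,765 s ≈ 62.8 minutes.

63 minutes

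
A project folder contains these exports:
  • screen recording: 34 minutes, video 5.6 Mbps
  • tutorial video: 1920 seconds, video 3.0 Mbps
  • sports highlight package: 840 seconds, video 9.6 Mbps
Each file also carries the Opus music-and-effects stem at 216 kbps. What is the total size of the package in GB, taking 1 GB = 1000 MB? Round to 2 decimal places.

Audio: 216 kbps = 0.216 Mbps.
screen recording: 5.816 Mbps × 2040 s = 11864.6 Mb
tutorial video: 3.216 Mbps × 1920 s = 6174.7 Mb
sports highlight package: 9.816 Mbps × 840 s = 8245.4 Mb
Total: 26284.8 Mb = 3285.6 MB.
= 3.286 GB.

3.29 GB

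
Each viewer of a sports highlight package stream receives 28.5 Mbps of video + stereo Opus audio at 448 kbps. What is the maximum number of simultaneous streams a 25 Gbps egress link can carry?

Audio: 448 kbps = 0.448 Mbps.
Per-viewer media rate: 28.948 Mbps.
25 Gbps = 25,000 Mbps; 25,000 / 28.948 = 863.62 → 863 viewers.

863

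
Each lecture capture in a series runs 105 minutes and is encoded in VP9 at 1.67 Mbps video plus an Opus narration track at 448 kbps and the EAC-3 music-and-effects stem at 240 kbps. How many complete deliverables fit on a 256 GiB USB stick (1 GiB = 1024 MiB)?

148

105 min = 6300 s
Audio total: 448 + 240 = 688 kbps = 0.688 Mbps.
Total bitrate: 2.358 Mbps.
Per item: 2.358 Mbps × 6300 s = 14,855 Mb = 1,857 MB.
Capacity: 256 GiB = 2,199,023 Mb; 148.03 items → 148 complete.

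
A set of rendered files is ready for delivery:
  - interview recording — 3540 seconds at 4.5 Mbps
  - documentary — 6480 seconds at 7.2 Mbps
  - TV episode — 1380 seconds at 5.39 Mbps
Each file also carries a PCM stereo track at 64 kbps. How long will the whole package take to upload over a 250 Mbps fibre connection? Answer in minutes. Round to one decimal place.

Audio: 64 kbps = 0.064 Mbps.
interview recording: 4.564 Mbps × 3540 s = 16156.6 Mb
documentary: 7.264 Mbps × 6480 s = 47070.7 Mb
TV episode: 5.454 Mbps × 1380 s = 7526.5 Mb
Total: 70753.8 Mb = 8844.2 MB.
At 250 Mbps: 70753.8 / 250 = 283 s ≈ 4.72 minutes.

4.7 minutes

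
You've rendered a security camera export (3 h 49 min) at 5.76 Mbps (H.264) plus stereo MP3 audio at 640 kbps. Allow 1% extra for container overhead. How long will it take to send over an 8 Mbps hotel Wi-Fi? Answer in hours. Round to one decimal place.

3 h 49 min = 229 min = 13740 s
Audio: 640 kbps = 0.640 Mbps.
Total bitrate: 6.400 Mbps.
File: 6.400 Mbps × 13740 s = 87936.0 Mb.
With 1% container overhead: ×1.01. → 88815.4 Mb.
At 8 Mbps: 88815.4 / 8 = 11101.9 s ≈ 3.08 hours.

3.1 hours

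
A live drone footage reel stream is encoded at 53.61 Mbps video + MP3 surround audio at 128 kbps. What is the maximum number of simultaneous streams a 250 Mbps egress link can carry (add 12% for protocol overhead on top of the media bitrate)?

Audio: 128 kbps = 0.128 Mbps.
Per-viewer media rate: 53.738 Mbps.
On the wire with 12% overhead: 60.187 Mbps.
250 Mbps = 250.0 Mbps; 250.0 / 60.187 = 4.15 → 4 viewers.

4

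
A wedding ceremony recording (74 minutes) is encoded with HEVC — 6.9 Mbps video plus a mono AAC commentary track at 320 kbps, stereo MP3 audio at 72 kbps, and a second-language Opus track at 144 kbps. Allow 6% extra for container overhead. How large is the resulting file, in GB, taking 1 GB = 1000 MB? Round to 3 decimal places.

4.375 GB

74 min = 4440 s
Audio total: 320 + 72 + 144 = 536 kbps = 0.536 Mbps.
Total bitrate: 6.9 + 0.536 = 7.436 Mbps.
Stream data: 7.436 Mbps × 4440 s = 33015.8 Mb.
With 6% container overhead: ×1.06.
34,997 Mb ÷ 8 = 4,375 MB → 4.375 GB.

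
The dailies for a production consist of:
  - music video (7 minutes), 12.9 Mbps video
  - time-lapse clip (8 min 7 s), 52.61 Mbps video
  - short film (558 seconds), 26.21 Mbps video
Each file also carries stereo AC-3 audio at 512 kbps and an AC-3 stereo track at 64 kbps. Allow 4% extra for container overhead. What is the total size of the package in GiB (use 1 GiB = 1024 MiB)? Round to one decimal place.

5.6 GiB

Audio total: 512 + 64 = 576 kbps = 0.576 Mbps.
music video: 13.476 Mbps × 420 s × 1.04 = 5886.3 Mb
time-lapse clip: 53.186 Mbps × 487 s × 1.04 = 26937.6 Mb
short film: 26.786 Mbps × 558 s × 1.04 = 15544.5 Mb
Total: 48368.4 Mb = 6046.1 MB.
= 5.631 GiB.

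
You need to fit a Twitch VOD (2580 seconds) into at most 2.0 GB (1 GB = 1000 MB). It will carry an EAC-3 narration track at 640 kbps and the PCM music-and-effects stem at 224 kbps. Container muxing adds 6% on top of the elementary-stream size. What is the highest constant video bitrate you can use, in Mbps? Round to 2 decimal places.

4.99 Mbps

Budget: 2.0 GB = 16000.0 Mb.
Stream payload after overhead: 16000.0 / 1.06 = 15094.3 Mb.
Total bitrate budget: 15094.3 Mb / 2580 s = 5.851 Mbps.
Audio total: 640 + 224 = 864 kbps = 0.864 Mbps.
Video: 5.851 − 0.864 = 4.987 Mbps.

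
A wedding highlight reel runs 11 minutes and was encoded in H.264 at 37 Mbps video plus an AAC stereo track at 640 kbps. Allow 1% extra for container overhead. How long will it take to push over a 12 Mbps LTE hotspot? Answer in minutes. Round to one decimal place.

34.8 minutes

11 min = 660 s
Audio: 640 kbps = 0.640 Mbps.
Total bitrate: 37.640 Mbps.
File: 37.640 Mbps × 660 s = 24842.4 Mb.
With 1% container overhead: ×1.01. → 25090.8 Mb.
At 12 Mbps: 25090.8 / 12 = 2090.9 s ≈ 34.8 minutes.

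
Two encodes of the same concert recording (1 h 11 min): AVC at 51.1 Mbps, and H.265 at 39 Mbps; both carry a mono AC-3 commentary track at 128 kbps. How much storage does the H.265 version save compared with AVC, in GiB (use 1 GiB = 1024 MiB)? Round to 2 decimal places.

1 h 11 min = 71 min = 4260 s
Audio: 128 kbps = 0.128 Mbps.
AVC: 51.228 Mbps × 4260 s = 218231.3 Mb = 25.405 GiB.
H.265: 39.128 Mbps × 4260 s = 166685.3 Mb = 19.405 GiB.
Saving: 25.405 − 19.405 = 6.001 GiB.

6.00 GiB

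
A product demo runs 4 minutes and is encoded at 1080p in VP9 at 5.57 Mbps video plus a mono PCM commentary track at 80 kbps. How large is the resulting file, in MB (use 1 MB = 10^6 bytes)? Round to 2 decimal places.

169.50 MB

4 min = 240 s
Audio: 80 kbps = 0.080 Mbps.
Total bitrate: 5.57 + 0.080 = 5.650 Mbps.
Stream data: 5.650 Mbps × 240 s = 1356.0 Mb.
1,356 Mb ÷ 8 = 169.5 MB → 169.5 MB.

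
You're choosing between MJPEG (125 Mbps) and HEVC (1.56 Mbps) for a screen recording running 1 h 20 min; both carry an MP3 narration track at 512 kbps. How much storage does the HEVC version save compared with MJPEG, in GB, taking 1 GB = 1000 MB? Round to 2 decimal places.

1 h 20 min = 80 min = 4800 s
Audio: 512 kbps = 0.512 Mbps.
MJPEG: 125.512 Mbps × 4800 s = 602457.6 Mb = 75.307 GB.
HEVC: 2.072 Mbps × 4800 s = 9945.6 Mb = 1.243 GB.
Saving: 75.307 − 1.243 = 74.064 GB.

74.06 GB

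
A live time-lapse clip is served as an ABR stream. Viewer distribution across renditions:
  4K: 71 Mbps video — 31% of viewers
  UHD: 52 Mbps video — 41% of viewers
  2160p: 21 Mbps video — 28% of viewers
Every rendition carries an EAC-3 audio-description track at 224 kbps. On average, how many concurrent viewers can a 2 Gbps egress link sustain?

Audio: 224 kbps = 0.224 Mbps.
Average per-viewer bitrate: 0.31×71.224 + 0.41×52.224 + 0.28×21.224 = 49.434 Mbps.
2 Gbps = 2,000 Mbps; 2,000 / 49.434 = 40.46 → 40.

40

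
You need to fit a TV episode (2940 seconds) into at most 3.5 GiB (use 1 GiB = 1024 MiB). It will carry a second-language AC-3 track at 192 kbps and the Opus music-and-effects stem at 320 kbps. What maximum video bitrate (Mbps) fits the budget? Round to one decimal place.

9.7 Mbps

Budget: 3.5 GiB = 30064.8 Mb.
Total bitrate budget: 30064.8 Mb / 2940 s = 10.226 Mbps.
Audio total: 192 + 320 = 512 kbps = 0.512 Mbps.
Video: 10.226 − 0.512 = 9.714 Mbps.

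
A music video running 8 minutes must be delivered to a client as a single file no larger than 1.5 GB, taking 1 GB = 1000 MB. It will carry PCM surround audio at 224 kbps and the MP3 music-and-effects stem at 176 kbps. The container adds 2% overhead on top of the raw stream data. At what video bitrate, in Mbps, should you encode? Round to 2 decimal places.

Budget: 1.5 GB = 12000.0 Mb.
Stream payload after overhead: 12000.0 / 1.02 = 11764.7 Mb.
8 min = 480 s
Total bitrate budget: 11764.7 Mb / 480 s = 24.510 Mbps.
Audio total: 224 + 176 = 400 kbps = 0.400 Mbps.
Video: 24.510 − 0.400 = 24.110 Mbps.

24.11 Mbps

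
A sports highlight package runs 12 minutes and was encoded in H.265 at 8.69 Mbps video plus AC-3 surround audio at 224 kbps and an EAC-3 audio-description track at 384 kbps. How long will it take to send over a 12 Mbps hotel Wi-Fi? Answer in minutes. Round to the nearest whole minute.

9 minutes

12 min = 720 s
Audio total: 224 + 384 = 608 kbps = 0.608 Mbps.
Total bitrate: 9.298 Mbps.
File: 9.298 Mbps × 720 s = 6694.6 Mb.
At 12 Mbps: 6694.6 / 12 = 557.9 s ≈ 9.3 minutes.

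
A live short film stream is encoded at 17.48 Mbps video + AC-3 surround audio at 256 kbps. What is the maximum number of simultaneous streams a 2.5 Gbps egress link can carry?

140

Audio: 256 kbps = 0.256 Mbps.
Per-viewer media rate: 17.736 Mbps.
2.5 Gbps = 2,500 Mbps; 2,500 / 17.736 = 140.96 → 140 viewers.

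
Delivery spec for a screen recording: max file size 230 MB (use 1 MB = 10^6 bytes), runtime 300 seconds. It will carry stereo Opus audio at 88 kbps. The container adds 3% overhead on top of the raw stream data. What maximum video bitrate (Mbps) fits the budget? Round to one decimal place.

Budget: 230 MB = 1840.0 Mb.
Stream payload after overhead: 1840.0 / 1.03 = 1786.4 Mb.
Total bitrate budget: 1786.4 Mb / 300 s = 5.955 Mbps.
Audio: 88 kbps = 0.088 Mbps.
Video: 5.955 − 0.088 = 5.867 Mbps.

5.9 Mbps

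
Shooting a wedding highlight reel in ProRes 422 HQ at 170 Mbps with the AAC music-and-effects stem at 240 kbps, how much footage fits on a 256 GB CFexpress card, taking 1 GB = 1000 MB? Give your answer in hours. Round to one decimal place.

3.3 hours

Audio: 240 kbps = 0.240 Mbps.
Total bitrate: 170 + 0.240 = 170.240 Mbps.
Capacity: 256 GB = 2,048,000 Mb.
Recording time: 2,048,000 / 170.240 = 12,030 s ≈ 3.34 hours.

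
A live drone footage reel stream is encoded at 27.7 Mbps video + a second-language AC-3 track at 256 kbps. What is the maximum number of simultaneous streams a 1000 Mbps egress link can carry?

Audio: 256 kbps = 0.256 Mbps.
Per-viewer media rate: 27.956 Mbps.
1000 Mbps = 1,000 Mbps; 1,000 / 27.956 = 35.77 → 35 viewers.

35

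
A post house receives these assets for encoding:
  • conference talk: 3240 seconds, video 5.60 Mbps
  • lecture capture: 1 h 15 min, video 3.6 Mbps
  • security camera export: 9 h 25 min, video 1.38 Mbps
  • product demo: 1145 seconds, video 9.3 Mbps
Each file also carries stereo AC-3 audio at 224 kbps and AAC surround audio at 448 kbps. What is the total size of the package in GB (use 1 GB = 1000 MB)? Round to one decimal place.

15.1 GB

Audio total: 224 + 448 = 672 kbps = 0.672 Mbps.
conference talk: 6.272 Mbps × 3240 s = 20321.3 Mb
lecture capture: 4.272 Mbps × 4500 s = 19224.0 Mb
security camera export: 2.052 Mbps × 33900 s = 69562.8 Mb
product demo: 9.972 Mbps × 1145 s = 11417.9 Mb
Total: 120526.0 Mb = 15065.8 MB.
= 15.07 GB.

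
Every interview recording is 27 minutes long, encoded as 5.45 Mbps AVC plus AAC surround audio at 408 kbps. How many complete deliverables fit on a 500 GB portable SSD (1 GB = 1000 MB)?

421

27 min = 1620 s
Audio: 408 kbps = 0.408 Mbps.
Total bitrate: 5.858 Mbps.
Per item: 5.858 Mbps × 1620 s = 9,490 Mb = 1,186 MB.
Capacity: 500 GB = 4,000,000 Mb; 421.50 items → 421 complete.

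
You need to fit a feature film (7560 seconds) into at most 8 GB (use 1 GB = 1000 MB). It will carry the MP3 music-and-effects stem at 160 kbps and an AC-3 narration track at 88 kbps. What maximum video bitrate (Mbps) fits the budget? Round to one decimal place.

8.2 Mbps

Budget: 8 GB = 64000.0 Mb.
Total bitrate budget: 64000.0 Mb / 7560 s = 8.466 Mbps.
Audio total: 160 + 88 = 248 kbps = 0.248 Mbps.
Video: 8.466 − 0.248 = 8.218 Mbps.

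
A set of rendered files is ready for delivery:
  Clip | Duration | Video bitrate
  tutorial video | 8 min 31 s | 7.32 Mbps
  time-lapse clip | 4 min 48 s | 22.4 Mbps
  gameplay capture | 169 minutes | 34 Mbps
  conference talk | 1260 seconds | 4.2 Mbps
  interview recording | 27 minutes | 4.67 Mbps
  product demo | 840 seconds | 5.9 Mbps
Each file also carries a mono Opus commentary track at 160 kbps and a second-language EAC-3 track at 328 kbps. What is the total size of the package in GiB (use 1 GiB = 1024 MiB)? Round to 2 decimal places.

44.23 GiB

Audio total: 160 + 328 = 488 kbps = 0.488 Mbps.
tutorial video: 7.808 Mbps × 511 s = 3989.9 Mb
time-lapse clip: 22.888 Mbps × 288 s = 6591.7 Mb
gameplay capture: 34.488 Mbps × 10140 s = 349708.3 Mb
conference talk: 4.688 Mbps × 1260 s = 5906.9 Mb
interview recording: 5.158 Mbps × 1620 s = 8356.0 Mb
product demo: 6.388 Mbps × 840 s = 5365.9 Mb
Total: 379918.7 Mb = 47489.8 MB.
= 44.23 GiB.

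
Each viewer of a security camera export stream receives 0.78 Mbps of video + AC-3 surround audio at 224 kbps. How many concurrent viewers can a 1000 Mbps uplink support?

Audio: 224 kbps = 0.224 Mbps.
Per-viewer media rate: 1.004 Mbps.
1000 Mbps = 1,000 Mbps; 1,000 / 1.004 = 996.02 → 996 viewers.

996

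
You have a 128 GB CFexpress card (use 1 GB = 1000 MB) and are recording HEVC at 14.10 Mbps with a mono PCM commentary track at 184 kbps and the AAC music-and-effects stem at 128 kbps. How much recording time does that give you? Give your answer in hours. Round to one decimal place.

Audio total: 184 + 128 = 312 kbps = 0.312 Mbps.
Total bitrate: 14.10 + 0.312 = 14.412 Mbps.
Capacity: 128 GB = 1,024,000 Mb.
Recording time: 1,024,000 / 14.412 = 71,052 s ≈ 19.7 hours.

19.7 hours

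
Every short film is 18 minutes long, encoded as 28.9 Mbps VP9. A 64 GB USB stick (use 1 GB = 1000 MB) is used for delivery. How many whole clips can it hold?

16

18 min = 1080 s
Per item: 28.900 Mbps × 1080 s = 31,212 Mb = 3,902 MB.
Capacity: 64 GB = 512,000 Mb; 16.40 items → 16 complete.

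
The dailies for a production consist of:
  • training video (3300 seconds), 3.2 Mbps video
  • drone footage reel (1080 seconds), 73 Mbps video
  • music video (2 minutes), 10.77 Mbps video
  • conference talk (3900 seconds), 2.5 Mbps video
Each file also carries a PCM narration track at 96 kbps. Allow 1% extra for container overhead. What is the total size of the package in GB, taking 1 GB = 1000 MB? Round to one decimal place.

12.8 GB

Audio: 96 kbps = 0.096 Mbps.
training video: 3.296 Mbps × 3300 s × 1.01 = 10985.6 Mb
drone footage reel: 73.096 Mbps × 1080 s × 1.01 = 79733.1 Mb
music video: 10.866 Mbps × 120 s × 1.01 = 1317.0 Mb
conference talk: 2.596 Mbps × 3900 s × 1.01 = 10225.6 Mb
Total: 102261.3 Mb = 12782.7 MB.
= 12.78 GB.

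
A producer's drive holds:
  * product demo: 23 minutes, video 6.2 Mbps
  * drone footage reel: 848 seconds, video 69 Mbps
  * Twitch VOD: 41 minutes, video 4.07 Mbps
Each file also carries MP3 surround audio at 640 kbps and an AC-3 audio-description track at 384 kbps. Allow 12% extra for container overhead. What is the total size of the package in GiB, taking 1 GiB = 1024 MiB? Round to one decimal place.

10.7 GiB

Audio total: 640 + 384 = 1024 kbps = 1.024 Mbps.
product demo: 7.224 Mbps × 1380 s × 1.12 = 11165.4 Mb
drone footage reel: 70.024 Mbps × 848 s × 1.12 = 66506.0 Mb
Twitch VOD: 5.094 Mbps × 2460 s × 1.12 = 14035.0 Mb
Total: 91706.4 Mb = 11463.3 MB.
= 10.68 GiB.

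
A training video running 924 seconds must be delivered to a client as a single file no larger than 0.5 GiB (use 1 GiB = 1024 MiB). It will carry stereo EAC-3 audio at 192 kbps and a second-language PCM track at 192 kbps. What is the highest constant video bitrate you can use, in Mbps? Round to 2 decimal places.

4.26 Mbps

Budget: 0.5 GiB = 4295.0 Mb.
Total bitrate budget: 4295.0 Mb / 924 s = 4.648 Mbps.
Audio total: 192 + 192 = 384 kbps = 0.384 Mbps.
Video: 4.648 − 0.384 = 4.264 Mbps.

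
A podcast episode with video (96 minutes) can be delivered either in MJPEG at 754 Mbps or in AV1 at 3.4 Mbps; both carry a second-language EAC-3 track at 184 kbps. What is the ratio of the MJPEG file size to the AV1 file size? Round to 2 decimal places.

210.43

96 min = 5760 s
Audio: 184 kbps = 0.184 Mbps.
MJPEG: 754.184 Mbps × 5760 s = 4344099.8 Mb = 543.012 GB.
AV1: 3.584 Mbps × 5760 s = 20643.8 Mb = 2.580 GB.
Ratio: 543.012 / 2.580 = 210.431.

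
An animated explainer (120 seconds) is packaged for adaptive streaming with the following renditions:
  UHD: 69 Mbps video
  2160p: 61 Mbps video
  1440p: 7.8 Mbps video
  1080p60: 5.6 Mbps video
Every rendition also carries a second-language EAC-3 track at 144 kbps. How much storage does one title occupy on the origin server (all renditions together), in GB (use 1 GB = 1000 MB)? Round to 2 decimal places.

2.16 GB

Audio: 144 kbps = 0.144 Mbps.
Sum of rendition bitrates: (69+0.144) + (61+0.144) + (7.8+0.144) + (5.6+0.144) = 143.976 Mbps.
× 120 s = 17,277 Mb = 2,160 MB = 2.160 GB.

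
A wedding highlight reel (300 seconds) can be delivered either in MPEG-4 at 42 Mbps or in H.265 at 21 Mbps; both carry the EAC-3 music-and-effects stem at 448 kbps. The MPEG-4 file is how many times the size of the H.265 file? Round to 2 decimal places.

1.98

Audio: 448 kbps = 0.448 Mbps.
MPEG-4: 42.448 Mbps × 300 s = 12734.4 Mb = 1.482 GiB.
H.265: 21.448 Mbps × 300 s = 6434.4 Mb = 0.749 GiB.
Ratio: 1.482 / 0.749 = 1.979.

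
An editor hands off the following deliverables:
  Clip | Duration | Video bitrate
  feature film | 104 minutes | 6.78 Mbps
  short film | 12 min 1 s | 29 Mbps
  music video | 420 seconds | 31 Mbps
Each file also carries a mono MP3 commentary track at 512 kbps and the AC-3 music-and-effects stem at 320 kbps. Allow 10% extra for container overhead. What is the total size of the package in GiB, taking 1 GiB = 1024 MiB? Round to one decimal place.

10.5 GiB

Audio total: 512 + 320 = 832 kbps = 0.832 Mbps.
feature film: 7.612 Mbps × 6240 s × 1.10 = 52248.8 Mb
short film: 29.832 Mbps × 721 s × 1.10 = 23659.8 Mb
music video: 31.832 Mbps × 420 s × 1.10 = 14706.4 Mb
Total: 90614.9 Mb = 11326.9 MB.
= 10.55 GiB.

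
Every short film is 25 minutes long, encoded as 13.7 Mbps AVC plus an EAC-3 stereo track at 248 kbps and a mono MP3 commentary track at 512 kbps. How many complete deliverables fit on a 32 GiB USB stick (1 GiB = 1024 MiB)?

12

25 min = 1500 s
Audio total: 248 + 512 = 760 kbps = 0.760 Mbps.
Total bitrate: 14.460 Mbps.
Per item: 14.460 Mbps × 1500 s = 21,690 Mb = 2,711 MB.
Capacity: 32 GiB = 274,878 Mb; 12.67 items → 12 complete.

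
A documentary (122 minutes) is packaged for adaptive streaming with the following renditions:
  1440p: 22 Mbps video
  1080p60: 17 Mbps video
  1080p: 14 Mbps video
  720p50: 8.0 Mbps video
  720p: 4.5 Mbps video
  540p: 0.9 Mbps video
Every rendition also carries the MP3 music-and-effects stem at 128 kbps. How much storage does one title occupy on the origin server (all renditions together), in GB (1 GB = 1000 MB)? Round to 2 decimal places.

122 min = 7320 s
Audio: 128 kbps = 0.128 Mbps.
Sum of rendition bitrates: (22+0.128) + (17+0.128) + (14+0.128) + (8.0+0.128) + (4.5+0.128) + (0.9+0.128) = 67.168 Mbps.
× 7320 s = 491,670 Mb = 61,459 MB = 61.46 GB.

61.46 GB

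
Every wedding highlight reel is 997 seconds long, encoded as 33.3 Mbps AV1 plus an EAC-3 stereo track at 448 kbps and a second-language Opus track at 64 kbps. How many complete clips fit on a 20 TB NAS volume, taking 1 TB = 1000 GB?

4746

Audio total: 448 + 64 = 512 kbps = 0.512 Mbps.
Total bitrate: 33.812 Mbps.
Per item: 33.812 Mbps × 997 s = 33,711 Mb = 4,214 MB.
Capacity: 20 TB = 160,000,000 Mb; 4746.29 items → 4746 complete.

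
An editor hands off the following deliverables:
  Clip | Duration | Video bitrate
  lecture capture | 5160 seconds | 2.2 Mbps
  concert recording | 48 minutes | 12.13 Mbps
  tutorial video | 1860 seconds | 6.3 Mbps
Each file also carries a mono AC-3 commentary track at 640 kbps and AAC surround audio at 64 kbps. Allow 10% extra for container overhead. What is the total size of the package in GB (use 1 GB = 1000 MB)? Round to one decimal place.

8.9 GB

Audio total: 640 + 64 = 704 kbps = 0.704 Mbps.
lecture capture: 2.904 Mbps × 5160 s × 1.10 = 16483.1 Mb
concert recording: 12.834 Mbps × 2880 s × 1.10 = 40658.1 Mb
tutorial video: 7.004 Mbps × 1860 s × 1.10 = 14330.2 Mb
Total: 71471.4 Mb = 8933.9 MB.
= 8.934 GB.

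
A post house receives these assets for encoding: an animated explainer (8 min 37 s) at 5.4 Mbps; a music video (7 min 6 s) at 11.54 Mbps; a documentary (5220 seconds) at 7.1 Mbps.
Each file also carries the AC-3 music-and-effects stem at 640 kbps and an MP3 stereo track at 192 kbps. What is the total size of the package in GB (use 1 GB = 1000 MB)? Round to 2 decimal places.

6.24 GB

Audio total: 640 + 192 = 832 kbps = 0.832 Mbps.
animated explainer: 6.232 Mbps × 517 s = 3221.9 Mb
music video: 12.372 Mbps × 426 s = 5270.5 Mb
documentary: 7.932 Mbps × 5220 s = 41405.0 Mb
Total: 49897.5 Mb = 6237.2 MB.
= 6.237 GB.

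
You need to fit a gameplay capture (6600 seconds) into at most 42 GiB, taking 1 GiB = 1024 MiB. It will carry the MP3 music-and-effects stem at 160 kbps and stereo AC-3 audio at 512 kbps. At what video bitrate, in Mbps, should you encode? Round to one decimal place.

54.0 Mbps

Budget: 42 GiB = 360777.3 Mb.
Total bitrate budget: 360777.3 Mb / 6600 s = 54.663 Mbps.
Audio total: 160 + 512 = 672 kbps = 0.672 Mbps.
Video: 54.663 − 0.672 = 53.991 Mbps.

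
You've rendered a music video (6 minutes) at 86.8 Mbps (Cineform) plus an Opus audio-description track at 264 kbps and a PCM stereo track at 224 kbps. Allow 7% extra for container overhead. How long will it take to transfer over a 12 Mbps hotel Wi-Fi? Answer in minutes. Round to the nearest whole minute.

47 minutes

6 min = 360 s
Audio total: 264 + 224 = 488 kbps = 0.488 Mbps.
Total bitrate: 87.288 Mbps.
File: 87.288 Mbps × 360 s = 31423.7 Mb.
With 7% container overhead: ×1.07. → 33623.3 Mb.
At 12 Mbps: 33623.3 / 12 = 2801.9 s ≈ 46.7 minutes.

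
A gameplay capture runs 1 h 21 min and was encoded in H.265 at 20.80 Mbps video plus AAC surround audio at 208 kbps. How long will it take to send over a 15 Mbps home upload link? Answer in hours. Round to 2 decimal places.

1.89 hours

1 h 21 min = 81 min = 4860 s
Audio: 208 kbps = 0.208 Mbps.
Total bitrate: 21.008 Mbps.
File: 21.008 Mbps × 4860 s = 102098.9 Mb.
At 15 Mbps: 102098.9 / 15 = 6806.6 s ≈ 1.89 hours.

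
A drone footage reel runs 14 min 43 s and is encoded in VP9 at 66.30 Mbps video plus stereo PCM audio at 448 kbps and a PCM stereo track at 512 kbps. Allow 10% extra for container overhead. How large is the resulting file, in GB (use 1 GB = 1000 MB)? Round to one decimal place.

14 min 43 s = 883 s
Audio total: 448 + 512 = 960 kbps = 0.960 Mbps.
Total bitrate: 66.30 + 0.960 = 67.260 Mbps.
Stream data: 67.260 Mbps × 883 s = 59390.6 Mb.
With 10% container overhead: ×1.10.
65,330 Mb ÷ 8 = 8,166 MB → 8.166 GB.

8.2 GB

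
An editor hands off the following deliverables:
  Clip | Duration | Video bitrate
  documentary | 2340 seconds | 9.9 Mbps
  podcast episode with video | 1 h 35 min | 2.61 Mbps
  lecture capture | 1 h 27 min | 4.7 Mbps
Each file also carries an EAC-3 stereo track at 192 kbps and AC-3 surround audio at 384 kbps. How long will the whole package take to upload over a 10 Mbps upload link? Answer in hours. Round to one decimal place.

2.0 hours

Audio total: 192 + 384 = 576 kbps = 0.576 Mbps.
documentary: 10.476 Mbps × 2340 s = 24513.8 Mb
podcast episode with video: 3.186 Mbps × 5700 s = 18160.2 Mb
lecture capture: 5.276 Mbps × 5220 s = 27540.7 Mb
Total: 70214.8 Mb = 8776.8 MB.
At 10 Mbps: 70214.8 / 10 = 7021 s ≈ 1.95 hours.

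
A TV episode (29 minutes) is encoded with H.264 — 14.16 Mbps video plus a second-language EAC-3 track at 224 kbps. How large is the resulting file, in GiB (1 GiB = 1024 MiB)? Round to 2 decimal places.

2.91 GiB

29 min = 1740 s
Audio: 224 kbps = 0.224 Mbps.
Total bitrate: 14.16 + 0.224 = 14.384 Mbps.
Stream data: 14.384 Mbps × 1740 s = 25028.2 Mb.
25,028 Mb = 3,128,520,000 bytes ÷ 1,073,741,824 = 2.914 GiB.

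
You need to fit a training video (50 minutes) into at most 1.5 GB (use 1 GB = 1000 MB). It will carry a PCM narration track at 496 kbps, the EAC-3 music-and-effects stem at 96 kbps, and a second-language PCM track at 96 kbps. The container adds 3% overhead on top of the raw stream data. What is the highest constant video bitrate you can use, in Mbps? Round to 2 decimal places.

Budget: 1.5 GB = 12000.0 Mb.
Stream payload after overhead: 12000.0 / 1.03 = 11650.5 Mb.
50 min = 3000 s
Total bitrate budget: 11650.5 Mb / 3000 s = 3.883 Mbps.
Audio total: 496 + 96 + 96 = 688 kbps = 0.688 Mbps.
Video: 3.883 − 0.688 = 3.195 Mbps.

3.20 Mbps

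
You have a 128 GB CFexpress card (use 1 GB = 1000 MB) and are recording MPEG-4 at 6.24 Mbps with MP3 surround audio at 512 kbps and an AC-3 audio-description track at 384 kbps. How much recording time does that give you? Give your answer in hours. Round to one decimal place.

39.9 hours

Audio total: 512 + 384 = 896 kbps = 0.896 Mbps.
Total bitrate: 6.24 + 0.896 = 7.136 Mbps.
Capacity: 128 GB = 1,024,000 Mb.
Recording time: 1,024,000 / 7.136 = 143,498 s ≈ 39.9 hours.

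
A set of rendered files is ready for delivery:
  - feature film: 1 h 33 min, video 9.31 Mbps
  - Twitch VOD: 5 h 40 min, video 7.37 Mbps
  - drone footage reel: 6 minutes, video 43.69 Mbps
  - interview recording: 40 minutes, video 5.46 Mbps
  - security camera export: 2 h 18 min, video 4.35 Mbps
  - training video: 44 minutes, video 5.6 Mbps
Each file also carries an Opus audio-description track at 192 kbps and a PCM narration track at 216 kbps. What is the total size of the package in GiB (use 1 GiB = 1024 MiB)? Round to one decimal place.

Audio total: 192 + 216 = 408 kbps = 0.408 Mbps.
feature film: 9.718 Mbps × 5580 s = 54226.4 Mb
Twitch VOD: 7.778 Mbps × 20400 s = 158671.2 Mb
drone footage reel: 44.098 Mbps × 360 s = 15875.3 Mb
interview recording: 5.868 Mbps × 2400 s = 14083.2 Mb
security camera export: 4.758 Mbps × 8280 s = 39396.2 Mb
training video: 6.008 Mbps × 2640 s = 15861.1 Mb
Total: 298113.5 Mb = 37264.2 MB.
= 34.70 GiB.

34.7 GiB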